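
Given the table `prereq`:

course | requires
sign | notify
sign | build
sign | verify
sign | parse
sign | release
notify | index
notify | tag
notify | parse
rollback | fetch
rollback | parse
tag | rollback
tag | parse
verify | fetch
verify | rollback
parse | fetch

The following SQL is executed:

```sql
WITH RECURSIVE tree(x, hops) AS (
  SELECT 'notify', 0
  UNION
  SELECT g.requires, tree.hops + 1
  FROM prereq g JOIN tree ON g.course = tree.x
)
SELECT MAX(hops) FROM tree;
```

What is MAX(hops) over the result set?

4

Base: (notify, hops=0).
Iteration 1: edges from {notify} -> (index, hops=1), (parse, hops=1), (tag, hops=1).
Iteration 2: edges from {index,parse,tag} -> (fetch, hops=2), (parse, hops=2), (rollback, hops=2).
Iteration 3: edges from {fetch,parse,rollback} -> (fetch, hops=3), (parse, hops=3). [UNION drops 1 duplicate row(s)]
Iteration 4: edges from {fetch,parse} -> (fetch, hops=4).
Iteration 5: no outgoing edges from {fetch}; recursion stops.
hops values: 0, 1, 1, 1, 2, 2, 2, 3, 3, 4; the maximum is 4.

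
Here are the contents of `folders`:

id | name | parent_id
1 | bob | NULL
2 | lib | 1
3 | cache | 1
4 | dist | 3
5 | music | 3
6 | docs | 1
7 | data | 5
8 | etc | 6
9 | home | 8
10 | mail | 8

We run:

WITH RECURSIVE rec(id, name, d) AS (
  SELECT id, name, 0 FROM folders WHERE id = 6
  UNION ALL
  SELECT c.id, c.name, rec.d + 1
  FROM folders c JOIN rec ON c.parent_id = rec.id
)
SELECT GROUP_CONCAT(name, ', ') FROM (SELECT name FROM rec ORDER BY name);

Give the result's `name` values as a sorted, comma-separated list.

docs, etc, home, mail

Base: id=6 (docs) at d 0.
Iteration 1: rows with parent_id in {6} -> etc (id 8, d 1).
Iteration 2: rows with parent_id in {8} -> home (id 9, d 2), mail (id 10, d 2).
Iteration 3: no rows with parent_id in {9,10}; recursion stops.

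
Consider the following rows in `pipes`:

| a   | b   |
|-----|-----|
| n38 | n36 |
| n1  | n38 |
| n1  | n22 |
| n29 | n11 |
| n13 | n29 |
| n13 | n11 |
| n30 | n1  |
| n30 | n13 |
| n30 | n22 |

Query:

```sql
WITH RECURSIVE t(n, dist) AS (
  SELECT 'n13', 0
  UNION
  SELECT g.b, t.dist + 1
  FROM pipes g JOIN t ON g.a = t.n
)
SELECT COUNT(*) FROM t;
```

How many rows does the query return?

4

Base: (n13, dist=0).
Iteration 1: edges from {n13} -> (n11, dist=1), (n29, dist=1).
Iteration 2: edges from {n11,n29} -> (n11, dist=2).
Iteration 3: no outgoing edges from {n11}; recursion stops.
Total rows emitted: 4.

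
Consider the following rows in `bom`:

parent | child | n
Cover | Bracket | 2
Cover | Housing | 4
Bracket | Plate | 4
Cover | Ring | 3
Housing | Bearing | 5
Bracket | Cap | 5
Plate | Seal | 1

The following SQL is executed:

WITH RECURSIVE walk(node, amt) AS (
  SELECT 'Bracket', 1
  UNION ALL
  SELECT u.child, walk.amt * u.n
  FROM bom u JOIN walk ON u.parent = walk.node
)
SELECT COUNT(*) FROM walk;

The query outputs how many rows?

Base: (Bracket, amt=1).
Iteration 1: components of {Bracket} -> Cap = 1*5 = 5, Plate = 1*4 = 4.
Iteration 2: components of {Cap,Plate} -> Seal = 4*1 = 4.
Iteration 3: no further components; recursion stops.
Total rows emitted: 4.

4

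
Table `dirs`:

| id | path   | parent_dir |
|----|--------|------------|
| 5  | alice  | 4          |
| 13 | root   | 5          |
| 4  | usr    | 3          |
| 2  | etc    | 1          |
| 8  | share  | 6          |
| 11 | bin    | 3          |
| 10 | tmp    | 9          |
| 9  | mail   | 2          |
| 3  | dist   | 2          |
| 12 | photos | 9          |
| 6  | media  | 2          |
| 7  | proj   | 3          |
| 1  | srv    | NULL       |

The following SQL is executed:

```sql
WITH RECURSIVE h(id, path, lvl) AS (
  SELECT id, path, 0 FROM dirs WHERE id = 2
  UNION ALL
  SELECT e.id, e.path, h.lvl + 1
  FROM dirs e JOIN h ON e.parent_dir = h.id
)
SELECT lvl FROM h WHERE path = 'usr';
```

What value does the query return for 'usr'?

2

Base: id=2 (etc) at lvl 0.
Iteration 1: rows with parent_dir in {2} -> dist (id 3, lvl 1), media (id 6, lvl 1), mail (id 9, lvl 1).
Iteration 2: rows with parent_dir in {3,6,9} -> usr (id 4, lvl 2), proj (id 7, lvl 2), share (id 8, lvl 2), tmp (id 10, lvl 2), bin (id 11, lvl 2), photos (id 12, lvl 2).
Iteration 3: rows with parent_dir in {4,7,8,10,11,12} -> alice (id 5, lvl 3).
Iteration 4: rows with parent_dir in {5} -> root (id 13, lvl 4).
Iteration 5: no rows with parent_dir in {13}; recursion stops.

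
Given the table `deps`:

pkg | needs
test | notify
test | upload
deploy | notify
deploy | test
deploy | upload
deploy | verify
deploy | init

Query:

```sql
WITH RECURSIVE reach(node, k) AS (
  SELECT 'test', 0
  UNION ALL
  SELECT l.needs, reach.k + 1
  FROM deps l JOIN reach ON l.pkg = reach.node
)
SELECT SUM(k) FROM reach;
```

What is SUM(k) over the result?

Base: (test, k=0).
Iteration 1: edges from {test} -> (notify, k=1), (upload, k=1).
Iteration 2: no outgoing edges from {notify,upload}; recursion stops.
SUM(k) = 0 + 1 + 1 = 2.

2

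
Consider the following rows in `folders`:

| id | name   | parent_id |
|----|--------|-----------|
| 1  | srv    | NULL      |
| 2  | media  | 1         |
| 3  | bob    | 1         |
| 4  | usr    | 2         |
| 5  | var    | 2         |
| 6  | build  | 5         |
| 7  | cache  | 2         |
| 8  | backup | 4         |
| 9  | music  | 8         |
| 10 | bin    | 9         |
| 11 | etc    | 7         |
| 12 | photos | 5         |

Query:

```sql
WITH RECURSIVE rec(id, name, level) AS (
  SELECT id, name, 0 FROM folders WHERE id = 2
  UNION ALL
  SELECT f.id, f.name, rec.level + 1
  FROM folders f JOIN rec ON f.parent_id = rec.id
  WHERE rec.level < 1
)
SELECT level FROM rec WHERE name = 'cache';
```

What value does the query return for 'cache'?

Base: id=2 (media) at level 0.
Iteration 1: rows with parent_id in {2} -> usr (id 4, level 1), var (id 5, level 1), cache (id 7, level 1).
Iteration 2: level < 1 fails for all current rows; recursion stops.

1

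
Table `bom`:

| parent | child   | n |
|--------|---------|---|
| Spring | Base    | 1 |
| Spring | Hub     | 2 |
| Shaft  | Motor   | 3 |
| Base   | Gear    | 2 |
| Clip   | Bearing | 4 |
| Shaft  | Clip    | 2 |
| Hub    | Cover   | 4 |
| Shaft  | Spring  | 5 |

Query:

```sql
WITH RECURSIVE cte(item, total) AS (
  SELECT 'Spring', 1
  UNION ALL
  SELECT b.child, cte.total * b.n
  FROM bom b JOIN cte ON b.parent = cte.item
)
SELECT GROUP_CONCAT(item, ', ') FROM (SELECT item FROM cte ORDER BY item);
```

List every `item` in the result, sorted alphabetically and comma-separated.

Base: (Spring, total=1).
Iteration 1: components of {Spring} -> Base = 1*1 = 1, Hub = 1*2 = 2.
Iteration 2: components of {Base,Hub} -> Cover = 2*4 = 8, Gear = 1*2 = 2.
Iteration 3: no further components; recursion stops.

Base, Cover, Gear, Hub, Spring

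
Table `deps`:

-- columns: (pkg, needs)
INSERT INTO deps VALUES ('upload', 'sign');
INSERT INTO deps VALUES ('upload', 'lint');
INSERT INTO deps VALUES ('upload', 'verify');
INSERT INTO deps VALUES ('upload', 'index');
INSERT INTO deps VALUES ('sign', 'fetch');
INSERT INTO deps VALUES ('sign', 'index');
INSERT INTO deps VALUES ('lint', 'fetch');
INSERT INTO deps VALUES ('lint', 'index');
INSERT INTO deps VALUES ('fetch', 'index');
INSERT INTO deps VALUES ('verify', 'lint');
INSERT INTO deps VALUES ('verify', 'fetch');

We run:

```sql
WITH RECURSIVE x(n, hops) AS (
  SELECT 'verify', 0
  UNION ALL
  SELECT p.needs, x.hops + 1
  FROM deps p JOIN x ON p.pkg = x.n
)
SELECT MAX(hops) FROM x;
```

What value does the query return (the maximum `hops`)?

3

Base: (verify, hops=0).
Iteration 1: edges from {verify} -> (fetch, hops=1), (lint, hops=1).
Iteration 2: edges from {fetch,lint} -> (fetch, hops=2), (index, hops=2) x2. [UNION ALL keeps all 3 new rows, including repeats]
Iteration 3: edges from {fetch,index} -> (index, hops=3).
Iteration 4: no outgoing edges from {index}; recursion stops.
hops values: 0, 1, 1, 2, 2, 2, 3; the maximum is 3.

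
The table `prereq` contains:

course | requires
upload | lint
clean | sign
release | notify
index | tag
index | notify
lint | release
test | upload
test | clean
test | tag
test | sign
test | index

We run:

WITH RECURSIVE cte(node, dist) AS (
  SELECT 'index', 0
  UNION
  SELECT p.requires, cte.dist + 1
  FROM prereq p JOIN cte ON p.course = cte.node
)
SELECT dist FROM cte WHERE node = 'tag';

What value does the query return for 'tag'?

Base: (index, dist=0).
Iteration 1: edges from {index} -> (notify, dist=1), (tag, dist=1).
Iteration 2: no outgoing edges from {notify,tag}; recursion stops.

1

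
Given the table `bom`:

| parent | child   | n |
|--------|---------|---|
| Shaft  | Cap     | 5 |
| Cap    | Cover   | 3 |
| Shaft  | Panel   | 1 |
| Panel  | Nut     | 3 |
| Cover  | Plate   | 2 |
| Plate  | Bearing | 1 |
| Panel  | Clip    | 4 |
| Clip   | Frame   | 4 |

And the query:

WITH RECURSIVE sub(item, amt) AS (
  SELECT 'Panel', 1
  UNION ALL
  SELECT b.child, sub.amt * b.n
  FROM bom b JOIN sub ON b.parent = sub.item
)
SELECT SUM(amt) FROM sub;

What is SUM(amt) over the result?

24

Base: (Panel, amt=1).
Iteration 1: components of {Panel} -> Clip = 1*4 = 4, Nut = 1*3 = 3.
Iteration 2: components of {Clip,Nut} -> Frame = 4*4 = 16.
Iteration 3: no further components; recursion stops.
SUM(amt) = 1 + 3 + 4 + 16 = 24.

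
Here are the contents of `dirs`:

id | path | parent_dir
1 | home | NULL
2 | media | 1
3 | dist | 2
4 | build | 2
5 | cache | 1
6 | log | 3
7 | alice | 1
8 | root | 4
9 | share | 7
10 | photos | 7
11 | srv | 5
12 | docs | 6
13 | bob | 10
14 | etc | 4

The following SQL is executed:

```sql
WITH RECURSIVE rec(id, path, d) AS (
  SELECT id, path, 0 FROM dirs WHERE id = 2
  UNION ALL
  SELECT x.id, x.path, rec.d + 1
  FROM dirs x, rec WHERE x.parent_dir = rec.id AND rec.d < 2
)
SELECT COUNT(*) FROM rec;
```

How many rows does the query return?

Base: id=2 (media) at d 0.
Iteration 1: rows with parent_dir in {2} -> dist (id 3, d 1), build (id 4, d 1).
Iteration 2: rows with parent_dir in {3,4} -> log (id 6, d 2), root (id 8, d 2), etc (id 14, d 2).
Iteration 3: d < 2 fails for all current rows; recursion stops.
Total rows emitted: 6.

6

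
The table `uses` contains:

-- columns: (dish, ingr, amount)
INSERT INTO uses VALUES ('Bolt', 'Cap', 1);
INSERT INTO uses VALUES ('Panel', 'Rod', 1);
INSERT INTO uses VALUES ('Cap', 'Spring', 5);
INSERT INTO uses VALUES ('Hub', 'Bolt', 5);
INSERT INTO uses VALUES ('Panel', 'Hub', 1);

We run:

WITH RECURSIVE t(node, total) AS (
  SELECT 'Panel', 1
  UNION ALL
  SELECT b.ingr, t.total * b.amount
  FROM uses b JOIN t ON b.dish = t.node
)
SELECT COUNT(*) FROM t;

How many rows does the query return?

Base: (Panel, total=1).
Iteration 1: components of {Panel} -> Hub = 1*1 = 1, Rod = 1*1 = 1.
Iteration 2: components of {Hub,Rod} -> Bolt = 1*5 = 5.
Iteration 3: components of {Bolt} -> Cap = 5*1 = 5.
Iteration 4: components of {Cap} -> Spring = 5*5 = 25.
Iteration 5: no further components; recursion stops.
Total rows emitted: 6.

6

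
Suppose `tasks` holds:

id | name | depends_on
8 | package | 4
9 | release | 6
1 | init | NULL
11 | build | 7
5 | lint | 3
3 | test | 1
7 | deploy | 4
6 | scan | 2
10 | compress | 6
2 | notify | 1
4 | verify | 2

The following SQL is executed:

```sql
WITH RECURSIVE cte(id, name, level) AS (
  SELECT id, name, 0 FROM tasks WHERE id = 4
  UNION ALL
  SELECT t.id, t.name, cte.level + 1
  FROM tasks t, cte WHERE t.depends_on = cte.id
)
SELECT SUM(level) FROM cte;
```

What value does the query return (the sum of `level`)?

Base: id=4 (verify) at level 0.
Iteration 1: rows with depends_on in {4} -> deploy (id 7, level 1), package (id 8, level 1).
Iteration 2: rows with depends_on in {7,8} -> build (id 11, level 2).
Iteration 3: no rows with depends_on in {11}; recursion stops.
SUM(level) = 0 + 1 + 1 + 2 = 4.

4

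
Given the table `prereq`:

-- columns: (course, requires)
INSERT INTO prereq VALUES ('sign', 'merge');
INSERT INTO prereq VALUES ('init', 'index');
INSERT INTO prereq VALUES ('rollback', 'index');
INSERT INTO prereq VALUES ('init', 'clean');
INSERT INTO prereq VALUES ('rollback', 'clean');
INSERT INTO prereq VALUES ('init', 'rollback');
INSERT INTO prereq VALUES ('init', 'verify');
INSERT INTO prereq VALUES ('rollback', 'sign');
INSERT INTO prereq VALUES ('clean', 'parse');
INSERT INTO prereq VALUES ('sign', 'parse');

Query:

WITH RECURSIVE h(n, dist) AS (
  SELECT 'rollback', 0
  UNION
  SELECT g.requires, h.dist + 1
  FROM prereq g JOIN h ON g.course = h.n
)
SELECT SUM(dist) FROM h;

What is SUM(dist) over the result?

Base: (rollback, dist=0).
Iteration 1: edges from {rollback} -> (clean, dist=1), (index, dist=1), (sign, dist=1).
Iteration 2: edges from {clean,index,sign} -> (merge, dist=2), (parse, dist=2). [UNION drops 1 duplicate row(s)]
Iteration 3: no outgoing edges from {merge,parse}; recursion stops.
SUM(dist) = 0 + 1 + 1 + 1 + 2 + 2 = 7.

7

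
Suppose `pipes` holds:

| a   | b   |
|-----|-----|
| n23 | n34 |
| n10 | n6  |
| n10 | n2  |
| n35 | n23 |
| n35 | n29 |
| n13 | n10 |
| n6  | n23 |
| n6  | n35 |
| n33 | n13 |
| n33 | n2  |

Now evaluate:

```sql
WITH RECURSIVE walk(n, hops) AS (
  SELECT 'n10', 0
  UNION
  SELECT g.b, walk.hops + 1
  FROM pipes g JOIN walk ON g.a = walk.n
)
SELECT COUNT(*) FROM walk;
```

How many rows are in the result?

9

Base: (n10, hops=0).
Iteration 1: edges from {n10} -> (n2, hops=1), (n6, hops=1).
Iteration 2: edges from {n2,n6} -> (n23, hops=2), (n35, hops=2).
Iteration 3: edges from {n23,n35} -> (n23, hops=3), (n29, hops=3), (n34, hops=3).
Iteration 4: edges from {n23,n29,n34} -> (n34, hops=4).
Iteration 5: no outgoing edges from {n34}; recursion stops.
Total rows emitted: 9.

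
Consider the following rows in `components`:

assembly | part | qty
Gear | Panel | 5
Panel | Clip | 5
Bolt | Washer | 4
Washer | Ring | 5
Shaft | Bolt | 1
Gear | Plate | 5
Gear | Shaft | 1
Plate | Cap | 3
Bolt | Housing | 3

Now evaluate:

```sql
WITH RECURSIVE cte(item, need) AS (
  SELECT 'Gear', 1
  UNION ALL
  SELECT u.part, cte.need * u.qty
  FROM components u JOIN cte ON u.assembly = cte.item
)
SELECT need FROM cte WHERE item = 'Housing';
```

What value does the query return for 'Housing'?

Base: (Gear, need=1).
Iteration 1: components of {Gear} -> Panel = 1*5 = 5, Plate = 1*5 = 5, Shaft = 1*1 = 1.
Iteration 2: components of {Panel,Plate,Shaft} -> Bolt = 1*1 = 1, Cap = 5*3 = 15, Clip = 5*5 = 25.
Iteration 3: components of {Bolt,Cap,Clip} -> Housing = 1*3 = 3, Washer = 1*4 = 4.
Iteration 4: components of {Housing,Washer} -> Ring = 4*5 = 20.
Iteration 5: no further components; recursion stops.

3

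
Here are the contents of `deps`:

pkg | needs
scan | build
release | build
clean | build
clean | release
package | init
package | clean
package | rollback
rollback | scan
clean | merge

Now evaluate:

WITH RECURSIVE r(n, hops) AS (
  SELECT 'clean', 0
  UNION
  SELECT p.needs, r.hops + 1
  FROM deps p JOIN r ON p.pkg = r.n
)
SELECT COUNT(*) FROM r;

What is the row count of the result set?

Base: (clean, hops=0).
Iteration 1: edges from {clean} -> (build, hops=1), (merge, hops=1), (release, hops=1).
Iteration 2: edges from {build,merge,release} -> (build, hops=2).
Iteration 3: no outgoing edges from {build}; recursion stops.
Total rows emitted: 5.

5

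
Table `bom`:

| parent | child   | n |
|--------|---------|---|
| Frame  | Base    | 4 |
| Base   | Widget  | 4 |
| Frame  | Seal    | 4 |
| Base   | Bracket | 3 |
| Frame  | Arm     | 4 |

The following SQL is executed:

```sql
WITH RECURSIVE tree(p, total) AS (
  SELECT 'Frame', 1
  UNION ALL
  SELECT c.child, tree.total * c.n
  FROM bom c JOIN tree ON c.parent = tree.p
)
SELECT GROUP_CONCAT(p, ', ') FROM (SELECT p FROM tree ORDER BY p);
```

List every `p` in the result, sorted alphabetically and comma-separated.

Base: (Frame, total=1).
Iteration 1: components of {Frame} -> Arm = 1*4 = 4, Base = 1*4 = 4, Seal = 1*4 = 4.
Iteration 2: components of {Arm,Base,Seal} -> Bracket = 4*3 = 12, Widget = 4*4 = 16.
Iteration 3: no further components; recursion stops.

Arm, Base, Bracket, Frame, Seal, Widget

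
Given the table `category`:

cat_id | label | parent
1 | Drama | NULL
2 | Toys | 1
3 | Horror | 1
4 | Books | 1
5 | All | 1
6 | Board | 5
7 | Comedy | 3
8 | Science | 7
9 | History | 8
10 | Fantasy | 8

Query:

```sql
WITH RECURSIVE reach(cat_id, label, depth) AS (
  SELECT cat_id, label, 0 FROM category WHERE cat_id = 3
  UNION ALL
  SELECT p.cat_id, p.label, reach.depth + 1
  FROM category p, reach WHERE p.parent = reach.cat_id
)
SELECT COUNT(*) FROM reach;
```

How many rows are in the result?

5

Base: cat_id=3 (Horror) at depth 0.
Iteration 1: rows with parent in {3} -> Comedy (id 7, depth 1).
Iteration 2: rows with parent in {7} -> Science (id 8, depth 2).
Iteration 3: rows with parent in {8} -> History (id 9, depth 3), Fantasy (id 10, depth 3).
Iteration 4: no rows with parent in {9,10}; recursion stops.
Total rows emitted: 5.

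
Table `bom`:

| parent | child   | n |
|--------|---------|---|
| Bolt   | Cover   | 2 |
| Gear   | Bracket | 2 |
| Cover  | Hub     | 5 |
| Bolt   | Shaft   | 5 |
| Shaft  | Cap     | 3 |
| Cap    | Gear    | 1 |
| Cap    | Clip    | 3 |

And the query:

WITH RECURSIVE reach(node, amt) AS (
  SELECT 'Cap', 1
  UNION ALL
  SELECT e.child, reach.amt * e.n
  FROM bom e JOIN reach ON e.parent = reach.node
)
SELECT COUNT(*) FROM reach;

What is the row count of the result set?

4

Base: (Cap, amt=1).
Iteration 1: components of {Cap} -> Clip = 1*3 = 3, Gear = 1*1 = 1.
Iteration 2: components of {Clip,Gear} -> Bracket = 1*2 = 2.
Iteration 3: no further components; recursion stops.
Total rows emitted: 4.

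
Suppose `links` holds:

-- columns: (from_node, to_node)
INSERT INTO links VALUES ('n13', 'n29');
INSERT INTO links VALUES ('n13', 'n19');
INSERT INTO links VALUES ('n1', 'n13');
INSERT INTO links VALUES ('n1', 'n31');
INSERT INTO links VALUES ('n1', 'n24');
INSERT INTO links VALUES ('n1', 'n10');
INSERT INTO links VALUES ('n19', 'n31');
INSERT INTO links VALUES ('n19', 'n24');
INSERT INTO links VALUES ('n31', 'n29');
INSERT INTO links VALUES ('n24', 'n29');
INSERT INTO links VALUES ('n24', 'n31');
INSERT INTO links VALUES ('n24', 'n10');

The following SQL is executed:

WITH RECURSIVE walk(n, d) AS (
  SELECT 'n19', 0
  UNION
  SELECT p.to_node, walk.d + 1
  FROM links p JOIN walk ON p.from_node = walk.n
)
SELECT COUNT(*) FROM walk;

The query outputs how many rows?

7

Base: (n19, d=0).
Iteration 1: edges from {n19} -> (n24, d=1), (n31, d=1).
Iteration 2: edges from {n24,n31} -> (n10, d=2), (n29, d=2), (n31, d=2). [UNION drops 1 duplicate row(s)]
Iteration 3: edges from {n10,n29,n31} -> (n29, d=3).
Iteration 4: no outgoing edges from {n29}; recursion stops.
Total rows emitted: 7.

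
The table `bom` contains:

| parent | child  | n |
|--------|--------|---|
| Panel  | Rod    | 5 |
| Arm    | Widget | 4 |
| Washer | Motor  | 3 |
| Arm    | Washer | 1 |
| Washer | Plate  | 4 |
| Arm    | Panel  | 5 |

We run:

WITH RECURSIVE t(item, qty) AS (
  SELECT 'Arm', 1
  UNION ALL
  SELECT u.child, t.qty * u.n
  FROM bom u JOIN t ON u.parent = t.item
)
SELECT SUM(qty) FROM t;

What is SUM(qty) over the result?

Base: (Arm, qty=1).
Iteration 1: components of {Arm} -> Panel = 1*5 = 5, Washer = 1*1 = 1, Widget = 1*4 = 4.
Iteration 2: components of {Panel,Washer,Widget} -> Motor = 1*3 = 3, Plate = 1*4 = 4, Rod = 5*5 = 25.
Iteration 3: no further components; recursion stops.
SUM(qty) = 1 + 1 + 4 + 5 + 4 + 3 + 25 = 43.

43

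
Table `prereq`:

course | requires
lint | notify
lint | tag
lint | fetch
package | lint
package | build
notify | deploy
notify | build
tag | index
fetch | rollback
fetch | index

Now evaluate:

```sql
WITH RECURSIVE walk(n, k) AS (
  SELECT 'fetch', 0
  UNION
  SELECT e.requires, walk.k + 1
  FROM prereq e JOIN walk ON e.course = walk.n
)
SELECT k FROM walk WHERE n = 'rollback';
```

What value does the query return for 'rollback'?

1

Base: (fetch, k=0).
Iteration 1: edges from {fetch} -> (index, k=1), (rollback, k=1).
Iteration 2: no outgoing edges from {index,rollback}; recursion stops.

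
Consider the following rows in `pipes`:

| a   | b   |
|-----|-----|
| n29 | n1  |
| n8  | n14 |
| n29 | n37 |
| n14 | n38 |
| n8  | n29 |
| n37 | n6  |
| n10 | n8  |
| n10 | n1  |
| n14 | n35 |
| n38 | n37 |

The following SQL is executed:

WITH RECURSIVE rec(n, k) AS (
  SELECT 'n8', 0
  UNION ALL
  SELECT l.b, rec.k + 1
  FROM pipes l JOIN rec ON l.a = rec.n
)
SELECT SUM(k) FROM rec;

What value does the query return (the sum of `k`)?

Base: (n8, k=0).
Iteration 1: edges from {n8} -> (n14, k=1), (n29, k=1).
Iteration 2: edges from {n14,n29} -> (n1, k=2), (n35, k=2), (n37, k=2), (n38, k=2).
Iteration 3: edges from {n1,n35,n37,n38} -> (n37, k=3), (n6, k=3).
Iteration 4: edges from {n37,n6} -> (n6, k=4).
Iteration 5: no outgoing edges from {n6}; recursion stops.
SUM(k) = 0 + 1 + 1 + 2 + 2 + 2 + 2 + 3 + 3 + 4 = 20.

20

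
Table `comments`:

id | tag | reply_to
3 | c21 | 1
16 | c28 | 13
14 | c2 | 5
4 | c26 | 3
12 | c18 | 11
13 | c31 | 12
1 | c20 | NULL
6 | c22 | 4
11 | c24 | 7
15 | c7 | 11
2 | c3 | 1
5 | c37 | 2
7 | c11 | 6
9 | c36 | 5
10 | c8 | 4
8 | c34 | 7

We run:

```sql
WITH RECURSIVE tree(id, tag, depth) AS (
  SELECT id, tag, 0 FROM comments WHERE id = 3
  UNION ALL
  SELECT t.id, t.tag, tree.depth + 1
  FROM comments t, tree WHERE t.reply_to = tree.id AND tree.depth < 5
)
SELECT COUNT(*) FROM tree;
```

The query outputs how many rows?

Base: id=3 (c21) at depth 0.
Iteration 1: rows with reply_to in {3} -> c26 (id 4, depth 1).
Iteration 2: rows with reply_to in {4} -> c22 (id 6, depth 2), c8 (id 10, depth 2).
Iteration 3: rows with reply_to in {6,10} -> c11 (id 7, depth 3).
Iteration 4: rows with reply_to in {7} -> c34 (id 8, depth 4), c24 (id 11, depth 4).
Iteration 5: rows with reply_to in {8,11} -> c18 (id 12, depth 5), c7 (id 15, depth 5).
Iteration 6: depth < 5 fails for all current rows; recursion stops.
Total rows emitted: 9.

9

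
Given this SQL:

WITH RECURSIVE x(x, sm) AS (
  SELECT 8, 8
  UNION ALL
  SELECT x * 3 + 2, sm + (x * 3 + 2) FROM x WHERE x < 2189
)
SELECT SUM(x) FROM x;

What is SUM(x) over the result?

9830

Base: x=8, sm=8.
Iteration 1: 8 < 2189 holds -> x = 8 * 3 + 2 = 26, sm = 8 + 26 = 34.
Iteration 2: 26 < 2189 holds -> x = 26 * 3 + 2 = 80, sm = 34 + 80 = 114.
Iteration 3: 80 < 2189 holds -> x = 80 * 3 + 2 = 242, sm = 114 + 242 = 356.
Iteration 4: 242 < 2189 holds -> x = 242 * 3 + 2 = 728, sm = 356 + 728 = 1084.
Iteration 5: 728 < 2189 holds -> x = 728 * 3 + 2 = 2186, sm = 1084 + 2186 = 3270.
Iteration 6: 2186 < 2189 holds -> x = 2186 * 3 + 2 = 6560, sm = 3270 + 6560 = 9830.
Iteration 7: 6560 < 2189 fails; recursion stops.
SUM(x) = 8 + 26 + 80 + 242 + 728 + 2186 + 6560 = 9830.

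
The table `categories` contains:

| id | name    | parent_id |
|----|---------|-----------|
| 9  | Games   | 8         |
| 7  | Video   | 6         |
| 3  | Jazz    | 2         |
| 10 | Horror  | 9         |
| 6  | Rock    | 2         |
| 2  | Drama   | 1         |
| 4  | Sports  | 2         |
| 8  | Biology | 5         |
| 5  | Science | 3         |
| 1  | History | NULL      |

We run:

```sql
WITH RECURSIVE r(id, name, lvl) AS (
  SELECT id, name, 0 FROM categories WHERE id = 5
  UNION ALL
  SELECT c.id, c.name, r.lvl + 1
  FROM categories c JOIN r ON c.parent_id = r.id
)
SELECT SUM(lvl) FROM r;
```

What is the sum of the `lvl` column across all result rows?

6

Base: id=5 (Science) at lvl 0.
Iteration 1: rows with parent_id in {5} -> Biology (id 8, lvl 1).
Iteration 2: rows with parent_id in {8} -> Games (id 9, lvl 2).
Iteration 3: rows with parent_id in {9} -> Horror (id 10, lvl 3).
Iteration 4: no rows with parent_id in {10}; recursion stops.
SUM(lvl) = 0 + 1 + 2 + 3 = 6.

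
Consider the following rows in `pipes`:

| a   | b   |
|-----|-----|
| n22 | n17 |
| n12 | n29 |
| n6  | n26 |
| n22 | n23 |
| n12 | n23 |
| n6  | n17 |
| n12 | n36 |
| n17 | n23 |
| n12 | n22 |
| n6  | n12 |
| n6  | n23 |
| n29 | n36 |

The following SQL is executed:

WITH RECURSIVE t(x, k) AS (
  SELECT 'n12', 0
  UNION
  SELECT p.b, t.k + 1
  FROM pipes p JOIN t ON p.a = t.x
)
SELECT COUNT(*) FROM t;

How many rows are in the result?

Base: (n12, k=0).
Iteration 1: edges from {n12} -> (n22, k=1), (n23, k=1), (n29, k=1), (n36, k=1).
Iteration 2: edges from {n22,n23,n29,n36} -> (n17, k=2), (n23, k=2), (n36, k=2).
Iteration 3: edges from {n17,n23,n36} -> (n23, k=3).
Iteration 4: no outgoing edges from {n23}; recursion stops.
Total rows emitted: 9.

9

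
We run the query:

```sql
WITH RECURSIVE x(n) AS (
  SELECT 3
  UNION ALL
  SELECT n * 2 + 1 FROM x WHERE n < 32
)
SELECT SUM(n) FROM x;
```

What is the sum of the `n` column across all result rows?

119

Base: n=3.
Iteration 1: 3 < 32 holds -> n = 3 * 2 + 1 = 7.
Iteration 2: 7 < 32 holds -> n = 7 * 2 + 1 = 15.
Iteration 3: 15 < 32 holds -> n = 15 * 2 + 1 = 31.
Iteration 4: 31 < 32 holds -> n = 31 * 2 + 1 = 63.
Iteration 5: 63 < 32 fails; recursion stops.
SUM(n) = 3 + 7 + 15 + 31 + 63 = 119.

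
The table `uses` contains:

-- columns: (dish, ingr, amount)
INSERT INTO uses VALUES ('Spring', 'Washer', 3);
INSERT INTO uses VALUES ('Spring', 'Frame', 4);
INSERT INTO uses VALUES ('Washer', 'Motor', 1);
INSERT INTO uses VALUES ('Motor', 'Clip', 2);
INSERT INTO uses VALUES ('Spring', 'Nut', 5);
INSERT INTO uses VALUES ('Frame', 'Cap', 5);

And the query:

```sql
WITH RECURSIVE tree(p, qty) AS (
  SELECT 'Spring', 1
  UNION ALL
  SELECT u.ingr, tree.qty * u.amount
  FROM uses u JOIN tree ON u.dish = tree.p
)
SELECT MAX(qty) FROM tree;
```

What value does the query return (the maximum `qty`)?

20

Base: (Spring, qty=1).
Iteration 1: components of {Spring} -> Frame = 1*4 = 4, Nut = 1*5 = 5, Washer = 1*3 = 3.
Iteration 2: components of {Frame,Nut,Washer} -> Cap = 4*5 = 20, Motor = 3*1 = 3.
Iteration 3: components of {Cap,Motor} -> Clip = 3*2 = 6.
Iteration 4: no further components; recursion stops.
qty values: 1, 3, 4, 5, 3, 20, 6; the maximum is 20.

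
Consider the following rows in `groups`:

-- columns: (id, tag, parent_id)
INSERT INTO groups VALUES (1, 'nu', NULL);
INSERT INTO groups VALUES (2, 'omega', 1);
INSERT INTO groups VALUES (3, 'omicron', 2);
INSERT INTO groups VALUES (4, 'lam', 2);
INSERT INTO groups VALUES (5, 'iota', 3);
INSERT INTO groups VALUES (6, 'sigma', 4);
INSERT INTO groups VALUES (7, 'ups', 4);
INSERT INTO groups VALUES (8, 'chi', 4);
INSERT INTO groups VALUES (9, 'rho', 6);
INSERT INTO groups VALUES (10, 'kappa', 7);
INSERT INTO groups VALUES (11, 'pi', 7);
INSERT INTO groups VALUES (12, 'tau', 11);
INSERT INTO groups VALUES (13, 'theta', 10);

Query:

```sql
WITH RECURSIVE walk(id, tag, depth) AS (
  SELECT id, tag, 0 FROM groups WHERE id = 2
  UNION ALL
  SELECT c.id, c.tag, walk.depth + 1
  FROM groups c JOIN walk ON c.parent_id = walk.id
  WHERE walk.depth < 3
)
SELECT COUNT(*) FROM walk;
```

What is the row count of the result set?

Base: id=2 (omega) at depth 0.
Iteration 1: rows with parent_id in {2} -> omicron (id 3, depth 1), lam (id 4, depth 1).
Iteration 2: rows with parent_id in {3,4} -> iota (id 5, depth 2), sigma (id 6, depth 2), ups (id 7, depth 2), chi (id 8, depth 2).
Iteration 3: rows with parent_id in {5,6,7,8} -> rho (id 9, depth 3), kappa (id 10, depth 3), pi (id 11, depth 3).
Iteration 4: depth < 3 fails for all current rows; recursion stops.
Total rows emitted: 10.

10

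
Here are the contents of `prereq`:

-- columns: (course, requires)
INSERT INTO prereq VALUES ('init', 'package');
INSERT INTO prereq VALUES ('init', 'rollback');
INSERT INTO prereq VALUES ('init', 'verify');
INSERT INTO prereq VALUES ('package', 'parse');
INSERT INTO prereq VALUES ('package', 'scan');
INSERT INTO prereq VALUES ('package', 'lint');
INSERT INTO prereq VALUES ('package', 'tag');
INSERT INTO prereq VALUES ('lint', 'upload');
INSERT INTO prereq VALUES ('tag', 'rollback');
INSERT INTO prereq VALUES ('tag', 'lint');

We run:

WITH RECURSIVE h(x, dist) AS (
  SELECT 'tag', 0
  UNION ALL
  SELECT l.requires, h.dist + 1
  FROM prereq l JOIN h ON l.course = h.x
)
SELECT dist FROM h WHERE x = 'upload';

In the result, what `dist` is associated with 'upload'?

Base: (tag, dist=0).
Iteration 1: edges from {tag} -> (lint, dist=1), (rollback, dist=1).
Iteration 2: edges from {lint,rollback} -> (upload, dist=2).
Iteration 3: no outgoing edges from {upload}; recursion stops.

2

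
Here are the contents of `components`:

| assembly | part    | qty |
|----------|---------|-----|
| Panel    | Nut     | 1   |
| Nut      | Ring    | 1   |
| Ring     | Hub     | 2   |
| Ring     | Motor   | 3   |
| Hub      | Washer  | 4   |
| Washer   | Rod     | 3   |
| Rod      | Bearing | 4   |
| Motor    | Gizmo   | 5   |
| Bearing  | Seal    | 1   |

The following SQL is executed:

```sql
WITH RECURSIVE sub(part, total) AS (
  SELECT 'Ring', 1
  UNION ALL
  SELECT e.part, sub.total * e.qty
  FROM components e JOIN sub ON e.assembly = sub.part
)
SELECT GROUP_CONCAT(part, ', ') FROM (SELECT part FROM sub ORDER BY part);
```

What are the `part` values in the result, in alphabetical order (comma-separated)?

Base: (Ring, total=1).
Iteration 1: components of {Ring} -> Hub = 1*2 = 2, Motor = 1*3 = 3.
Iteration 2: components of {Hub,Motor} -> Gizmo = 3*5 = 15, Washer = 2*4 = 8.
Iteration 3: components of {Gizmo,Washer} -> Rod = 8*3 = 24.
Iteration 4: components of {Rod} -> Bearing = 24*4 = 96.
Iteration 5: components of {Bearing} -> Seal = 96*1 = 96.
Iteration 6: no further components; recursion stops.

Bearing, Gizmo, Hub, Motor, Ring, Rod, Seal, Washer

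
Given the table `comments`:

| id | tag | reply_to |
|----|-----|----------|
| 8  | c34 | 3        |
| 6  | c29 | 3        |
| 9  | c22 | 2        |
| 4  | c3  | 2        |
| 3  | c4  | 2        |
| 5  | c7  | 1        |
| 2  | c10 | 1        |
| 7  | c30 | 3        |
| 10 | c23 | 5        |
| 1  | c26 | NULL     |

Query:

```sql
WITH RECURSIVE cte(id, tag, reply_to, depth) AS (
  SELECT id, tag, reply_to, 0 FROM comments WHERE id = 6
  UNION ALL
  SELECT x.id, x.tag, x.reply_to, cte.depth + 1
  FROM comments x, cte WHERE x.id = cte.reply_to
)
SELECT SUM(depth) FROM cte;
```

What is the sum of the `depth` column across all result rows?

Base: id=6 (c29), reply_to=3, depth 0.
Iteration 1: join on id=3 -> c4 (id 3, reply_to=2, depth 1).
Iteration 2: join on id=2 -> c10 (id 2, reply_to=1, depth 2).
Iteration 3: join on id=1 -> c26 (id 1, reply_to=NULL, depth 3).
Iteration 4: reply_to is NULL; no match; recursion stops.
SUM(depth) = 0 + 1 + 2 + 3 = 6.

6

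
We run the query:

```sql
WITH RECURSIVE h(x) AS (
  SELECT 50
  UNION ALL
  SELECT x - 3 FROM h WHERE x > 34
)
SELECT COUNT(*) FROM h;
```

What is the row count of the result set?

Base: x=50.
Iteration 1: 50 > 34 holds -> x = 50 - 3 = 47.
Iteration 2: 47 > 34 holds -> x = 47 - 3 = 44.
Iteration 3: 44 > 34 holds -> x = 44 - 3 = 41.
Iteration 4: 41 > 34 holds -> x = 41 - 3 = 38.
Iteration 5: 38 > 34 holds -> x = 38 - 3 = 35.
Iteration 6: 35 > 34 holds -> x = 35 - 3 = 32.
Iteration 7: 32 > 34 fails; recursion stops.
Total rows emitted: 7.

7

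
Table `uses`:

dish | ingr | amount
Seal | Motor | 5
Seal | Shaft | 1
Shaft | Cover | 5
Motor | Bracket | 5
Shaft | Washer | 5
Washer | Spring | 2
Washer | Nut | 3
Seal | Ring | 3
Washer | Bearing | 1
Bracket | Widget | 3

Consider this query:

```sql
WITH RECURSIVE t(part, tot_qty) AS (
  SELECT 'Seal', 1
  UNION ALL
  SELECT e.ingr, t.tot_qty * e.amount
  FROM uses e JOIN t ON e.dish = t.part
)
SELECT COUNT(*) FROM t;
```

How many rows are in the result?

11

Base: (Seal, tot_qty=1).
Iteration 1: components of {Seal} -> Motor = 1*5 = 5, Ring = 1*3 = 3, Shaft = 1*1 = 1.
Iteration 2: components of {Motor,Ring,Shaft} -> Bracket = 5*5 = 25, Cover = 1*5 = 5, Washer = 1*5 = 5.
Iteration 3: components of {Bracket,Cover,Washer} -> Bearing = 5*1 = 5, Nut = 5*3 = 15, Spring = 5*2 = 10, Widget = 25*3 = 75.
Iteration 4: no further components; recursion stops.
Total rows emitted: 11.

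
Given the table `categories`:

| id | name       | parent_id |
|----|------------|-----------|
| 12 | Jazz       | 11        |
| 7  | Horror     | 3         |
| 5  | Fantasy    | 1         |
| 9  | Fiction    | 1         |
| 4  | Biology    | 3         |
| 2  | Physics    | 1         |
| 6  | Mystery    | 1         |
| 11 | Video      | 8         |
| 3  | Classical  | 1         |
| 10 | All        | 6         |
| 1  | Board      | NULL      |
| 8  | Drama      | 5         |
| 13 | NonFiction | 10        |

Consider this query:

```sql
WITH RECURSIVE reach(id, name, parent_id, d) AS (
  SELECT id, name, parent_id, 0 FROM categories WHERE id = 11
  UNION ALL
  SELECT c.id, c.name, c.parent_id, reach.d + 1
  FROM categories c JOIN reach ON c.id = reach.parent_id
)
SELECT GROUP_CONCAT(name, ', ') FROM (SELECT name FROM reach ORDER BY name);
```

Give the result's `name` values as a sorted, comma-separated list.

Base: id=11 (Video), parent_id=8, d 0.
Iteration 1: join on id=8 -> Drama (id 8, parent_id=5, d 1).
Iteration 2: join on id=5 -> Fantasy (id 5, parent_id=1, d 2).
Iteration 3: join on id=1 -> Board (id 1, parent_id=NULL, d 3).
Iteration 4: parent_id is NULL; no match; recursion stops.

Board, Drama, Fantasy, Video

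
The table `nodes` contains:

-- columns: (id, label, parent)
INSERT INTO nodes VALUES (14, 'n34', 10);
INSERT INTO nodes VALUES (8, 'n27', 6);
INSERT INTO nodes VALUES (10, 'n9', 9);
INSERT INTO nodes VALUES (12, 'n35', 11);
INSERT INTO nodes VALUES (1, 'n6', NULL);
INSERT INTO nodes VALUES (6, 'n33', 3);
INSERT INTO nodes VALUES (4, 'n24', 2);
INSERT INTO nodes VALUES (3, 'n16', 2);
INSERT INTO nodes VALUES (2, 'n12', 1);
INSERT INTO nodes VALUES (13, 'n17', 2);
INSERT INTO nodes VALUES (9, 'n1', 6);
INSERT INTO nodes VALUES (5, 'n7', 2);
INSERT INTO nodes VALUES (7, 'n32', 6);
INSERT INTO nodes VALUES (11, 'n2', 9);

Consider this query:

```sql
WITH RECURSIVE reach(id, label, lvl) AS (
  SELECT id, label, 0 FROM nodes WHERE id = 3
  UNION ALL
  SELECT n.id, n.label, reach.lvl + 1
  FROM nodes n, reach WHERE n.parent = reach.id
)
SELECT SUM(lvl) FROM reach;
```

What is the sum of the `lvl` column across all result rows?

21

Base: id=3 (n16) at lvl 0.
Iteration 1: rows with parent in {3} -> n33 (id 6, lvl 1).
Iteration 2: rows with parent in {6} -> n32 (id 7, lvl 2), n27 (id 8, lvl 2), n1 (id 9, lvl 2).
Iteration 3: rows with parent in {7,8,9} -> n9 (id 10, lvl 3), n2 (id 11, lvl 3).
Iteration 4: rows with parent in {10,11} -> n35 (id 12, lvl 4), n34 (id 14, lvl 4).
Iteration 5: no rows with parent in {12,14}; recursion stops.
SUM(lvl) = 0 + 1 + 2 + 2 + 2 + 3 + 3 + 4 + 4 = 21.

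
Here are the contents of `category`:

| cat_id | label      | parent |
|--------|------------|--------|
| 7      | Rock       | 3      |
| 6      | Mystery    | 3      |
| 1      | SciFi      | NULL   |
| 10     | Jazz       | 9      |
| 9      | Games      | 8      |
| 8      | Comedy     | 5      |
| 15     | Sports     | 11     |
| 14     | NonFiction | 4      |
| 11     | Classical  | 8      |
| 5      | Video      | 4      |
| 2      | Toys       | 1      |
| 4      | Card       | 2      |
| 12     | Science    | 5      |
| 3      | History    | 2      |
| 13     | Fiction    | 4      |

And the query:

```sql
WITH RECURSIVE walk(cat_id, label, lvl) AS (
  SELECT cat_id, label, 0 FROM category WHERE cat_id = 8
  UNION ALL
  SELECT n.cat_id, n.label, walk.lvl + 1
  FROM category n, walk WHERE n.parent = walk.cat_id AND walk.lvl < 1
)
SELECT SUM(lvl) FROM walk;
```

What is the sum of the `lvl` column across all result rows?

2

Base: cat_id=8 (Comedy) at lvl 0.
Iteration 1: rows with parent in {8} -> Games (id 9, lvl 1), Classical (id 11, lvl 1).
Iteration 2: lvl < 1 fails for all current rows; recursion stops.
SUM(lvl) = 0 + 1 + 1 = 2.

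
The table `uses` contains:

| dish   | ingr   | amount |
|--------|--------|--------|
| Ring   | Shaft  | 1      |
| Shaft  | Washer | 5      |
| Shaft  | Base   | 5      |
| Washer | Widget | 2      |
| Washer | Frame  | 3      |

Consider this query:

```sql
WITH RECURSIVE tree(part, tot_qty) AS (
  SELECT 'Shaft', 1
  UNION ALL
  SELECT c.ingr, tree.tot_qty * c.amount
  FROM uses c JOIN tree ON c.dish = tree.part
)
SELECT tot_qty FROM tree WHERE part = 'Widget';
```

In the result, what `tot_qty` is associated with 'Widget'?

10

Base: (Shaft, tot_qty=1).
Iteration 1: components of {Shaft} -> Base = 1*5 = 5, Washer = 1*5 = 5.
Iteration 2: components of {Base,Washer} -> Frame = 5*3 = 15, Widget = 5*2 = 10.
Iteration 3: no further components; recursion stops.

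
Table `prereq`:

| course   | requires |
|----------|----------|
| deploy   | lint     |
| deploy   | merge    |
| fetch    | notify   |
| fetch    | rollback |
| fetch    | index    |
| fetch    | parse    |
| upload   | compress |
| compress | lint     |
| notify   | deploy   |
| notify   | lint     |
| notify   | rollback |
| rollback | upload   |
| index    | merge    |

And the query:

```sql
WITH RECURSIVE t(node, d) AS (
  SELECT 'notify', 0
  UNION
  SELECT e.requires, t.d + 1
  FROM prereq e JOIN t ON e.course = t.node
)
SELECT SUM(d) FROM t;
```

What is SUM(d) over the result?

Base: (notify, d=0).
Iteration 1: edges from {notify} -> (deploy, d=1), (lint, d=1), (rollback, d=1).
Iteration 2: edges from {deploy,lint,rollback} -> (lint, d=2), (merge, d=2), (upload, d=2).
Iteration 3: edges from {lint,merge,upload} -> (compress, d=3).
Iteration 4: edges from {compress} -> (lint, d=4).
Iteration 5: no outgoing edges from {lint}; recursion stops.
SUM(d) = 0 + 1 + 1 + 1 + 2 + 2 + 2 + 3 + 4 = 16.

16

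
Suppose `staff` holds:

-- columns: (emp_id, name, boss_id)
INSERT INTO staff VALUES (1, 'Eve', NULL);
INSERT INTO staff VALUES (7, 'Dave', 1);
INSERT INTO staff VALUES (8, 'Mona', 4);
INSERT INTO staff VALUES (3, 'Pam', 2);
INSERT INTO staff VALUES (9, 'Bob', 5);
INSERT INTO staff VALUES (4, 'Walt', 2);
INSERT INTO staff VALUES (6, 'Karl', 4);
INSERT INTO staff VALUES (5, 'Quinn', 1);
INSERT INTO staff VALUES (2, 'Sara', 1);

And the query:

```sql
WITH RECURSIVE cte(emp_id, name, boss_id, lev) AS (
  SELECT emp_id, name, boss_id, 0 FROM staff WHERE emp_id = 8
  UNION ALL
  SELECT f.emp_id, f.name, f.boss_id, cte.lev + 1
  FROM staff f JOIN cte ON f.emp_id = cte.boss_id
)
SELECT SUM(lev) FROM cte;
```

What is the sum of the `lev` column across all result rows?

Base: emp_id=8 (Mona), boss_id=4, lev 0.
Iteration 1: join on emp_id=4 -> Walt (id 4, boss_id=2, lev 1).
Iteration 2: join on emp_id=2 -> Sara (id 2, boss_id=1, lev 2).
Iteration 3: join on emp_id=1 -> Eve (id 1, boss_id=NULL, lev 3).
Iteration 4: boss_id is NULL; no match; recursion stops.
SUM(lev) = 0 + 1 + 2 + 3 = 6.

6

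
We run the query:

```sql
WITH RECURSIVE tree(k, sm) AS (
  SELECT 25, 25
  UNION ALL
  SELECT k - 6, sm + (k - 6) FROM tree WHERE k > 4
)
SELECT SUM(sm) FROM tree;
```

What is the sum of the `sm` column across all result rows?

Base: k=25, sm=25.
Iteration 1: 25 > 4 holds -> k = 25 - 6 = 19, sm = 25 + 19 = 44.
Iteration 2: 19 > 4 holds -> k = 19 - 6 = 13, sm = 44 + 13 = 57.
Iteration 3: 13 > 4 holds -> k = 13 - 6 = 7, sm = 57 + 7 = 64.
Iteration 4: 7 > 4 holds -> k = 7 - 6 = 1, sm = 64 + 1 = 65.
Iteration 5: 1 > 4 fails; recursion stops.
SUM(sm) = 25 + 44 + 57 + 64 + 65 = 255.

255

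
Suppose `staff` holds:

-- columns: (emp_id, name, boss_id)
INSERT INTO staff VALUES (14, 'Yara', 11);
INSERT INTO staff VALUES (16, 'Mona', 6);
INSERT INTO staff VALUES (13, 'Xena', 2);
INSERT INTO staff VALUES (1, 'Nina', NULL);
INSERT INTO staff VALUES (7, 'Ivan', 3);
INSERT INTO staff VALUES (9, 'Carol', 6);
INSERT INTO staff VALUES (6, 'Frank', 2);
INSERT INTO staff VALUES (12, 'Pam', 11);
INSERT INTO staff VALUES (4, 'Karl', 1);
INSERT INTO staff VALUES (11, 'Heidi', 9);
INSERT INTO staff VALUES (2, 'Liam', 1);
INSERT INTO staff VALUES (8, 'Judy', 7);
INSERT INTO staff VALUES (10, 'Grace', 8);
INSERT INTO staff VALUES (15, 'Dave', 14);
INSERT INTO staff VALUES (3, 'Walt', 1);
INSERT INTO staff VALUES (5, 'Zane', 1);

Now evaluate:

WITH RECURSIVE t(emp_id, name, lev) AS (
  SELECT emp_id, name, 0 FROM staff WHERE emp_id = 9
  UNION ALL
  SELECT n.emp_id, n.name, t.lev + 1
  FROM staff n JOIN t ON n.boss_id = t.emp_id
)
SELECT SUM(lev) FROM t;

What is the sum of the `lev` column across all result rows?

8

Base: emp_id=9 (Carol) at lev 0.
Iteration 1: rows with boss_id in {9} -> Heidi (id 11, lev 1).
Iteration 2: rows with boss_id in {11} -> Pam (id 12, lev 2), Yara (id 14, lev 2).
Iteration 3: rows with boss_id in {12,14} -> Dave (id 15, lev 3).
Iteration 4: no rows with boss_id in {15}; recursion stops.
SUM(lev) = 0 + 1 + 2 + 2 + 3 = 8.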